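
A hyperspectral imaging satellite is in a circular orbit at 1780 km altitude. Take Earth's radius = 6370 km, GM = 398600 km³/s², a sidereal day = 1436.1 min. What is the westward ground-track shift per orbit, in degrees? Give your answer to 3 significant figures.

Semi-major axis a = 6370 + 1780 = 8150 km. Period T = 2π√(a³/μ) = 2π√(8150³/398600) = 7322.3 s = 122.04 min.
During one orbit Earth rotates (7322.3 / 86166) × 360° = 30.59°.

30.6°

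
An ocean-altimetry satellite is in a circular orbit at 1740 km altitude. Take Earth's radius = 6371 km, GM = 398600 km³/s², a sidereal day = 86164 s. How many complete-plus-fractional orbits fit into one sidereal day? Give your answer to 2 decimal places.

11.85

Semi-major axis a = 6371 + 1740 = 8111 km. Period T = 2π√(a³/μ) = 2π√(8111³/398600) = 7269.8 s = 121.16 min.
Orbits per sidereal day = 86164 / 7269.8 = 11.852.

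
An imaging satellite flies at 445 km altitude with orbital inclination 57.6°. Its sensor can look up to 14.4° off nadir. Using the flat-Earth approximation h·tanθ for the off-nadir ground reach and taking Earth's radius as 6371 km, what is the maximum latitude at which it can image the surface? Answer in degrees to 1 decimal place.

58.6°

For a prograde orbit the ground track reaches latitude ±i = ±57.6°.
Sensor half-swath on the ground ≈ 445·tan(14.4°) = 114 km = 1.03° of latitude.
Maximum observable latitude ≈ 57.6 + 1.03 = 58.6°.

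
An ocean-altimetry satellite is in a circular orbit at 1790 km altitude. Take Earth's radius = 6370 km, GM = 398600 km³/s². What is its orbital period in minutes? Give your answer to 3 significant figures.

122 min

Semi-major axis a = 6370 + 1790 = 8160 km. Period T = 2π√(a³/μ) = 2π√(8160³/398600) = 7335.8 s = 122.26 min.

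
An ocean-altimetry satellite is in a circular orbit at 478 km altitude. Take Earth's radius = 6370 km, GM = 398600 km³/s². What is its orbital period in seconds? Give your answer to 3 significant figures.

Semi-major axis a = 6370 + 478 = 6848 km. Period T = 2π√(a³/μ) = 2π√(6848³/398600) = 5639.7 s = 94.00 min.

5640 seconds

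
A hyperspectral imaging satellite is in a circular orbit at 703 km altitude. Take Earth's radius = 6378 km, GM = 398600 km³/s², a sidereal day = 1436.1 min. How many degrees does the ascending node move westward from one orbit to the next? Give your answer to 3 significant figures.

Semi-major axis a = 6378 + 703 = 7081 km. Period T = 2π√(a³/μ) = 2π√(7081³/398600) = 5930.0 s = 98.83 min.
During one orbit Earth rotates (5930.0 / 86166) × 360° = 24.78°.

24.8°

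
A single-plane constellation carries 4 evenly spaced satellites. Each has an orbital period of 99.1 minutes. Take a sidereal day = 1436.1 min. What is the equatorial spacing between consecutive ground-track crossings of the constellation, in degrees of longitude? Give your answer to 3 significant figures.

T = 99.1 min = 5946.0 s.
Single-satellite node shift = (5946.0/86166) × 360° = 24.84°.
With 4 satellites evenly phased, successive equator crossings are 24.84/4 = 6.211° apart.

6.21°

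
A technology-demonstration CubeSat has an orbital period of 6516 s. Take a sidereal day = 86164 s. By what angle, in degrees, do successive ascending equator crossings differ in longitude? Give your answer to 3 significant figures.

27.2°

During one orbit Earth rotates (6516.0 / 86164) × 360° = 27.22°.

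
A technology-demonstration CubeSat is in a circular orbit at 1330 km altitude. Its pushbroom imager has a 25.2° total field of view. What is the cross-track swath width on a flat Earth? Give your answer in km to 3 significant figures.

595 km

Half-angle = 25.2°/2 = 12.6°.
Swath width ≈ 2h·tan(θ/2) = 2 × 1330 × tan(12.6°) = 594.6 km.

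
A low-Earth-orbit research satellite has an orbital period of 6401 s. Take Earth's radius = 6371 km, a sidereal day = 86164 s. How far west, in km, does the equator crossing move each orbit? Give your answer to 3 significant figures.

During one orbit Earth rotates (6401.0 / 86164) × 360° = 26.74°.
At the equator that is 26.74° × (2π·6371/360) km/° = 26.74 × 111.2 = 2974 km.

2970 km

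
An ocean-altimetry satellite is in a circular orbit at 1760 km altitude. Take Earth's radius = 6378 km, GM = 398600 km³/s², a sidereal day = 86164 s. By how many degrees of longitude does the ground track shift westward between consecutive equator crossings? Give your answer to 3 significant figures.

30.5°

Semi-major axis a = 6378 + 1760 = 8138 km. Period T = 2π√(a³/μ) = 2π√(8138³/398600) = 7306.1 s = 121.77 min.
During one orbit Earth rotates (7306.1 / 86164) × 360° = 30.53°.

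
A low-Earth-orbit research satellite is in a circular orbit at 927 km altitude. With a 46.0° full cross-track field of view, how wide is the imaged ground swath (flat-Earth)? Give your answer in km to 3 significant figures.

Half-angle = 46.0°/2 = 23°.
Swath width ≈ 2h·tan(θ/2) = 2 × 927 × tan(23°) = 787.0 km.

787 km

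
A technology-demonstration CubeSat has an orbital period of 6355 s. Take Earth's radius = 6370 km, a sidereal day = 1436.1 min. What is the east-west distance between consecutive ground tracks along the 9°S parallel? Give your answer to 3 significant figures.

2920 km

Node shift per orbit = (6355.0/86166) × 360° = 26.55°.
Equatorial spacing = 26.55 × 111.2 km/° = 2952 km.
At 9° latitude, spacing = 2952 × cos(9°) = 2916 km.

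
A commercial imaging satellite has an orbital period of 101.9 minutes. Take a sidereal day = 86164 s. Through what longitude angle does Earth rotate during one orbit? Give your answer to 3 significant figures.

T = 101.9 min = 6114.0 s.
During one orbit Earth rotates (6114.0 / 86164) × 360° = 25.54°.

25.5°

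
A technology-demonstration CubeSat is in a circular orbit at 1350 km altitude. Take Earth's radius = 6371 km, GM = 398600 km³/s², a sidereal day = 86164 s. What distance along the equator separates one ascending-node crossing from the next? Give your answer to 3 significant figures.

3140 km

Semi-major axis a = 6371 + 1350 = 7721 km. Period T = 2π√(a³/μ) = 2π√(7721³/398600) = 6751.8 s = 112.53 min.
During one orbit Earth rotates (6751.8 / 86164) × 360° = 28.21°.
At the equator that is 28.21° × (2π·6371/360) km/° = 28.21 × 111.2 = 3137 km.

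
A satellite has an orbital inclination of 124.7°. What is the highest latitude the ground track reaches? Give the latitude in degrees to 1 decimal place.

55.3°

Retrograde orbit: the ground track reaches ±(180° − i) = ±(180 − 124.7) = ±55.3°.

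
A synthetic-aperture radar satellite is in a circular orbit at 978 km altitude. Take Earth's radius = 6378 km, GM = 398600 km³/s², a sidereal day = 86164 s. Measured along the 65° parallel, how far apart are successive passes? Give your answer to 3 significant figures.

Semi-major axis a = 6378 + 978 = 7356 km. Period T = 2π√(a³/μ) = 2π√(7356³/398600) = 6278.8 s = 104.65 min.
Node shift per orbit = (6278.8/86164) × 360° = 26.23°.
Equatorial spacing = 26.23 × 111.3 km/° = 2920 km.
At 65° latitude, spacing = 2920 × cos(65°) = 1234 km.

1230 km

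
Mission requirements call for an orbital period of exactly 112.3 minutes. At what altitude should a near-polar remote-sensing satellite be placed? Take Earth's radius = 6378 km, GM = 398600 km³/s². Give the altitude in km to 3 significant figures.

1330 km

T = 112.3 min = 6738.0 s.
From T = 2π√(a³/μ): a = (μ T²/4π²)^(1/3) = (398600 × 6738.0² / 4π²)^(1/3) = 7710 km.
Altitude h = a − R = 7710 − 6378 = 1332 km.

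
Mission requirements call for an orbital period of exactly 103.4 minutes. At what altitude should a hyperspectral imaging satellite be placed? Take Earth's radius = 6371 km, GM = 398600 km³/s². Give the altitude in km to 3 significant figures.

T = 103.4 min = 6204.0 s.
From T = 2π√(a³/μ): a = (μ T²/4π²)^(1/3) = (398600 × 6204.0² / 4π²)^(1/3) = 7297 km.
Altitude h = a − R = 7297 − 6371 = 926 km.

926 km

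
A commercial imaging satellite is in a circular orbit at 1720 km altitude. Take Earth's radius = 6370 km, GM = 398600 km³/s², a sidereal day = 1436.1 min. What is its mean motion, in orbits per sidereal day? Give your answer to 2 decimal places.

Semi-major axis a = 6370 + 1720 = 8090 km. Period T = 2π√(a³/μ) = 2π√(8090³/398600) = 7241.6 s = 120.69 min.
Orbits per sidereal day = 86166 / 7241.6 = 11.899.

11.90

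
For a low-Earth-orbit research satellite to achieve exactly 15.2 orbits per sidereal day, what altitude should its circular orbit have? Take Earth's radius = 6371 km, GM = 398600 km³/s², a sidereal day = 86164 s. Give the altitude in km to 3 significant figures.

Required period T = 86164 / 15.2 = 5668.7 s.
From T = 2π√(a³/μ): a = (μ T²/4π²)^(1/3) = (398600 × 5668.7² / 4π²)^(1/3) = 6871 km.
Altitude h = a − R = 6871 − 6371 = 500 km.

500 km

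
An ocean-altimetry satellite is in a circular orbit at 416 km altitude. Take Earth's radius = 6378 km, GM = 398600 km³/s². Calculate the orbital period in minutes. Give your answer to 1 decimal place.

92.9 min

Semi-major axis a = 6378 + 416 = 6794 km. Period T = 2π√(a³/μ) = 2π√(6794³/398600) = 5573.1 s = 92.89 min.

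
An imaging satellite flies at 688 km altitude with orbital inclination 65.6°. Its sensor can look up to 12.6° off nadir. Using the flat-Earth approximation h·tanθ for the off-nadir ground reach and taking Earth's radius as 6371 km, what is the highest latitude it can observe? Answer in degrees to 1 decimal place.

67.0°

For a prograde orbit the ground track reaches latitude ±i = ±65.6°.
Sensor half-swath on the ground ≈ 688·tan(12.6°) = 154 km = 1.38° of latitude.
Maximum observable latitude ≈ 65.6 + 1.38 = 67.0°.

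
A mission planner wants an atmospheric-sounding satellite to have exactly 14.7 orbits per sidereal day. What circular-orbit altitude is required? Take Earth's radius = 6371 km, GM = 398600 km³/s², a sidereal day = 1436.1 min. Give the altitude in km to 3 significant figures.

655 km

Required period T = 86166 / 14.7 = 5861.6 s.
From T = 2π√(a³/μ): a = (μ T²/4π²)^(1/3) = (398600 × 5861.6² / 4π²)^(1/3) = 7026 km.
Altitude h = a − R = 7026 − 6371 = 655 km.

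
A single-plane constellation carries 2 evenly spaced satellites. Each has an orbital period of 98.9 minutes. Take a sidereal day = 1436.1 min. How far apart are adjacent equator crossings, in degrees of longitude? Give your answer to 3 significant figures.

T = 98.9 min = 5934.0 s.
Single-satellite node shift = (5934.0/86166) × 360° = 24.79°.
With 2 satellites evenly phased, successive equator crossings are 24.79/2 = 12.396° apart.

12.4°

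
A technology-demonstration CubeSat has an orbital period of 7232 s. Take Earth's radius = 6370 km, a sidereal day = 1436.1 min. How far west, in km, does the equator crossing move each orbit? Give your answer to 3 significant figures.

During one orbit Earth rotates (7232.0 / 86166) × 360° = 30.22°.
At the equator that is 30.22° × (2π·6370/360) km/° = 30.22 × 111.2 = 3359 km.

3360 km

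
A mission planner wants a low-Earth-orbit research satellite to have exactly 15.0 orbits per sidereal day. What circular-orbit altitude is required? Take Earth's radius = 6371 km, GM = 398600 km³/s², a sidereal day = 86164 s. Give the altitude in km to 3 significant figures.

561 km

Required period T = 86164 / 15.0 = 5744.3 s.
From T = 2π√(a³/μ): a = (μ T²/4π²)^(1/3) = (398600 × 5744.3² / 4π²)^(1/3) = 6932 km.
Altitude h = a − R = 6932 − 6371 = 561 km.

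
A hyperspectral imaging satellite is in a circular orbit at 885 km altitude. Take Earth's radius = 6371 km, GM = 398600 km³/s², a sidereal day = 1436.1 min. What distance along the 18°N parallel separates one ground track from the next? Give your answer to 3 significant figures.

2720 km

Semi-major axis a = 6371 + 885 = 7256 km. Period T = 2π√(a³/μ) = 2π√(7256³/398600) = 6151.2 s = 102.52 min.
Node shift per orbit = (6151.2/86166) × 360° = 25.70°.
Equatorial spacing = 25.70 × 111.2 km/° = 2858 km.
At 18° latitude, spacing = 2858 × cos(18°) = 2718 km.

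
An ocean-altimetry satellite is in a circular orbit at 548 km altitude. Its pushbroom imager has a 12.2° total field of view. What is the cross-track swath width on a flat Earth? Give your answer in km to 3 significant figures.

Half-angle = 12.2°/2 = 6.1°.
Swath width ≈ 2h·tan(θ/2) = 2 × 548 × tan(6.1°) = 117.1 km.

117 km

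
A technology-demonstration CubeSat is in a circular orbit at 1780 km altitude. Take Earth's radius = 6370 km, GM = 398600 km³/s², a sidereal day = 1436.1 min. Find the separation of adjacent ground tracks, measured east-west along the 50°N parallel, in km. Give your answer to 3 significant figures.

Semi-major axis a = 6370 + 1780 = 8150 km. Period T = 2π√(a³/μ) = 2π√(8150³/398600) = 7322.3 s = 122.04 min.
Node shift per orbit = (7322.3/86166) × 360° = 30.59°.
Equatorial spacing = 30.59 × 111.2 km/° = 3401 km.
At 50° latitude, spacing = 3401 × cos(50°) = 2186 km.

2190 km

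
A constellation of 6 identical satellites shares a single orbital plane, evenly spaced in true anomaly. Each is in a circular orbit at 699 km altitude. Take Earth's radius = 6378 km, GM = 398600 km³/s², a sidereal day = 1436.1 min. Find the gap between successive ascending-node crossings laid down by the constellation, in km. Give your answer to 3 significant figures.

459 km

Semi-major axis a = 6378 + 699 = 7077 km. Period T = 2π√(a³/μ) = 2π√(7077³/398600) = 5925.0 s = 98.75 min.
Single-satellite node shift = (5925.0/86166) × 360° = 24.75°.
With 6 satellites evenly phased, successive equator crossings are 24.75/6 = 4.126° apart.
That is 4.126 × 111.3 = 459 km at the equator.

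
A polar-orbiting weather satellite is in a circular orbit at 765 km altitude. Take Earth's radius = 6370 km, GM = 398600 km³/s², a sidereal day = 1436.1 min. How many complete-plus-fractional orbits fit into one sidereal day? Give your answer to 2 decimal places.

Semi-major axis a = 6370 + 765 = 7135 km. Period T = 2π√(a³/μ) = 2π√(7135³/398600) = 5997.9 s = 99.97 min.
Orbits per sidereal day = 86166 / 5997.9 = 14.366.

14.37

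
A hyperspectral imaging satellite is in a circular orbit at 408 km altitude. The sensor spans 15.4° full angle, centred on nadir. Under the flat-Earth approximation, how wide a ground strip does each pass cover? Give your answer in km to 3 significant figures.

Half-angle = 15.4°/2 = 7.7°.
Swath width ≈ 2h·tan(θ/2) = 2 × 408 × tan(7.7°) = 110.3 km.

110 km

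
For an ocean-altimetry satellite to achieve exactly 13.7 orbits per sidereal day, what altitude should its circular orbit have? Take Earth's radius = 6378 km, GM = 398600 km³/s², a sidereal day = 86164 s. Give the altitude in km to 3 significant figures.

Required period T = 86164 / 13.7 = 6289.3 s.
From T = 2π√(a³/μ): a = (μ T²/4π²)^(1/3) = (398600 × 6289.3² / 4π²)^(1/3) = 7364 km.
Altitude h = a − R = 7364 − 6378 = 986 km.

986 km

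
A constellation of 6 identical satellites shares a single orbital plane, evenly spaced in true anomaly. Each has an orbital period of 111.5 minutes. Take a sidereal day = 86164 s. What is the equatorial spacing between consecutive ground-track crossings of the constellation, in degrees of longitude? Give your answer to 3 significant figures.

4.66°

T = 111.5 min = 6690.0 s.
Single-satellite node shift = (6690.0/86164) × 360° = 27.95°.
With 6 satellites evenly phased, successive equator crossings are 27.95/6 = 4.659° apart.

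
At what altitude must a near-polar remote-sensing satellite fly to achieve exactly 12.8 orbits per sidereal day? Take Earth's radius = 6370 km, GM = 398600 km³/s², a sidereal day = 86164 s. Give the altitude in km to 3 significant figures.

1340 km

Required period T = 86164 / 12.8 = 6731.6 s.
From T = 2π√(a³/μ): a = (μ T²/4π²)^(1/3) = (398600 × 6731.6² / 4π²)^(1/3) = 7706 km.
Altitude h = a − R = 7706 − 6370 = 1336 km.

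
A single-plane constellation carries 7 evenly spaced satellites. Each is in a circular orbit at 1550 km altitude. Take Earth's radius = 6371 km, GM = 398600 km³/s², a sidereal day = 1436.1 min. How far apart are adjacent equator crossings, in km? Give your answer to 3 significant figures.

Semi-major axis a = 6371 + 1550 = 7921 km. Period T = 2π√(a³/μ) = 2π√(7921³/398600) = 7015.9 s = 116.93 min.
Single-satellite node shift = (7015.9/86166) × 360° = 29.31°.
With 7 satellites evenly phased, successive equator crossings are 29.31/7 = 4.187° apart.
That is 4.187 × 111.2 = 466 km at the equator.

466 km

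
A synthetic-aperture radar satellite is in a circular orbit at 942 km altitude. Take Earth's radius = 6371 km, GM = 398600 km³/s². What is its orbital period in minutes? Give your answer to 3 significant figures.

104 min

Semi-major axis a = 6371 + 942 = 7313 km. Period T = 2π√(a³/μ) = 2π√(7313³/398600) = 6223.8 s = 103.73 min.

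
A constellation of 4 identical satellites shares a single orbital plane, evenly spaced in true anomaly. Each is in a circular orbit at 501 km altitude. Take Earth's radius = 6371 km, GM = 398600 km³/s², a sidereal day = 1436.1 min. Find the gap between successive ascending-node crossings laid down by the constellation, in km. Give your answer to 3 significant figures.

658 km

Semi-major axis a = 6371 + 501 = 6872 km. Period T = 2π√(a³/μ) = 2π√(6872³/398600) = 5669.4 s = 94.49 min.
Single-satellite node shift = (5669.4/86166) × 360° = 23.69°.
With 4 satellites evenly phased, successive equator crossings are 23.69/4 = 5.922° apart.
That is 5.922 × 111.2 = 658 km at the equator.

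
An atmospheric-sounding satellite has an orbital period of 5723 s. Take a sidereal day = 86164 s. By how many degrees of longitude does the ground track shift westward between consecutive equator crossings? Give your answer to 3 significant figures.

23.9°

During one orbit Earth rotates (5723.0 / 86164) × 360° = 23.91°.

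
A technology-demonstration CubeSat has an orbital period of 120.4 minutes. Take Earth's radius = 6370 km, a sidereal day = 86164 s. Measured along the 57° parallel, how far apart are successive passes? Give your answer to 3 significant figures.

T = 120.4 min = 7224.0 s.
Node shift per orbit = (7224.0/86164) × 360° = 30.18°.
Equatorial spacing = 30.18 × 111.2 km/° = 3356 km.
At 57° latitude, spacing = 3356 × cos(57°) = 1828 km.

1830 km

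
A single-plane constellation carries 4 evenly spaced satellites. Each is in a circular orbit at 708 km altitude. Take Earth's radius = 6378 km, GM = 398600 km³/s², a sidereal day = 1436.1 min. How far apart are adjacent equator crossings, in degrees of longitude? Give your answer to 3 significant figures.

6.20°

Semi-major axis a = 6378 + 708 = 7086 km. Period T = 2π√(a³/μ) = 2π√(7086³/398600) = 5936.3 s = 98.94 min.
Single-satellite node shift = (5936.3/86166) × 360° = 24.80°.
With 4 satellites evenly phased, successive equator crossings are 24.80/4 = 6.200° apart.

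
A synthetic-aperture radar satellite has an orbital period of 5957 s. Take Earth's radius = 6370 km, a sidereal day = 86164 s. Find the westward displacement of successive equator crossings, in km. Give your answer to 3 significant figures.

During one orbit Earth rotates (5957.0 / 86164) × 360° = 24.89°.
At the equator that is 24.89° × (2π·6370/360) km/° = 24.89 × 111.2 = 2767 km.

2770 km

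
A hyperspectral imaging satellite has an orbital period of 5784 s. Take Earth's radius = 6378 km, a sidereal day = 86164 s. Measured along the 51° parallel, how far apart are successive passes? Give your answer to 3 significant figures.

Node shift per orbit = (5784.0/86164) × 360° = 24.17°.
Equatorial spacing = 24.17 × 111.3 km/° = 2690 km.
At 51° latitude, spacing = 2690 × cos(51°) = 1693 km.

1690 km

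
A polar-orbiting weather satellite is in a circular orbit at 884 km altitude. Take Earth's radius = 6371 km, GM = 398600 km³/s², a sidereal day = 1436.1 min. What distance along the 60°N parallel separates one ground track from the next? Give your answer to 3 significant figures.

Semi-major axis a = 6371 + 884 = 7255 km. Period T = 2π√(a³/μ) = 2π√(7255³/398600) = 6149.9 s = 102.50 min.
Node shift per orbit = (6149.9/86166) × 360° = 25.69°.
Equatorial spacing = 25.69 × 111.2 km/° = 2857 km.
At 60° latitude, spacing = 2857 × cos(60°) = 1429 km.

1430 km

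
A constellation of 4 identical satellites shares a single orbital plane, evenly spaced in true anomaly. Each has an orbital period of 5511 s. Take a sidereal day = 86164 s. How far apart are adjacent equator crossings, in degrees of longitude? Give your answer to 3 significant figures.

Single-satellite node shift = (5511.0/86164) × 360° = 23.03°.
With 4 satellites evenly phased, successive equator crossings are 23.03/4 = 5.756° apart.

5.76°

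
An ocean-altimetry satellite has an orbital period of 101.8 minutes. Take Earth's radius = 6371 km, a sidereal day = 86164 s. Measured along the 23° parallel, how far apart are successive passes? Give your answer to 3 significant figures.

T = 101.8 min = 6108.0 s.
Node shift per orbit = (6108.0/86164) × 360° = 25.52°.
Equatorial spacing = 25.52 × 111.2 km/° = 2838 km.
At 23° latitude, spacing = 2838 × cos(23°) = 2612 km.

2610 km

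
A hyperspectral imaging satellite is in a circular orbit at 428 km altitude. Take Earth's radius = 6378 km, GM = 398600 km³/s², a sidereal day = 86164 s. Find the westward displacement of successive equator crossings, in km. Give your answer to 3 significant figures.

Semi-major axis a = 6378 + 428 = 6806 km. Period T = 2π√(a³/μ) = 2π√(6806³/398600) = 5587.9 s = 93.13 min.
During one orbit Earth rotates (5587.9 / 86164) × 360° = 23.35°.
At the equator that is 23.35° × (2π·6378/360) km/° = 23.35 × 111.3 = 2599 km.

2600 km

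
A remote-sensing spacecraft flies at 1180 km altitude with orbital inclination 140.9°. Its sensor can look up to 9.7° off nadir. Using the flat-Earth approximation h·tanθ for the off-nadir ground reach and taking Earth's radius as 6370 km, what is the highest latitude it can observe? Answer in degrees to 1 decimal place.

Retrograde orbit: the ground track reaches ±(180° − i) = ±(180 − 140.9) = ±39.1°.
Sensor half-swath on the ground ≈ 1180·tan(9.7°) = 202 km = 1.81° of latitude.
Maximum observable latitude ≈ 39.1 + 1.81 = 40.9°.

40.9°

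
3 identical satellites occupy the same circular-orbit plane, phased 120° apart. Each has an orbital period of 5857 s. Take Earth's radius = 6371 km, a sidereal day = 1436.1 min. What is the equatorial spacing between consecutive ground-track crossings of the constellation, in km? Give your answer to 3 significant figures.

Single-satellite node shift = (5857.0/86166) × 360° = 24.47°.
With 3 satellites evenly phased, successive equator crossings are 24.47/3 = 8.157° apart.
That is 8.157 × 111.2 = 907 km at the equator.

907 km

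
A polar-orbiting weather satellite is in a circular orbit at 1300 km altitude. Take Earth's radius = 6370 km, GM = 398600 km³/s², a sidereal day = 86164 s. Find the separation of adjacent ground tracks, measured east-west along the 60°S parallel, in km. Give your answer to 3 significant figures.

Semi-major axis a = 6370 + 1300 = 7670 km. Period T = 2π√(a³/μ) = 2π√(7670³/398600) = 6685.0 s = 111.42 min.
Node shift per orbit = (6685.0/86164) × 360° = 27.93°.
Equatorial spacing = 27.93 × 111.2 km/° = 3105 km.
At 60° latitude, spacing = 3105 × cos(60°) = 1553 km.

1550 km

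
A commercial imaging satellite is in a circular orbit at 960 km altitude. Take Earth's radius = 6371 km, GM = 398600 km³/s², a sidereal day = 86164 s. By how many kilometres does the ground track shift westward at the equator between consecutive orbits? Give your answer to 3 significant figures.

Semi-major axis a = 6371 + 960 = 7331 km. Period T = 2π√(a³/μ) = 2π√(7331³/398600) = 6246.8 s = 104.11 min.
During one orbit Earth rotates (6246.8 / 86164) × 360° = 26.10°.
At the equator that is 26.10° × (2π·6371/360) km/° = 26.10 × 111.2 = 2902 km.

2900 km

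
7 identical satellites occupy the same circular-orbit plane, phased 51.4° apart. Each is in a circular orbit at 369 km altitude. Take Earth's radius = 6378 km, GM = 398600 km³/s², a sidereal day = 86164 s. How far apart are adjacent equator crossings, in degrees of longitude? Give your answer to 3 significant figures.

Semi-major axis a = 6378 + 369 = 6747 km. Period T = 2π√(a³/μ) = 2π√(6747³/398600) = 5515.4 s = 91.92 min.
Single-satellite node shift = (5515.4/86164) × 360° = 23.04°.
With 7 satellites evenly phased, successive equator crossings are 23.04/7 = 3.292° apart.

3.29°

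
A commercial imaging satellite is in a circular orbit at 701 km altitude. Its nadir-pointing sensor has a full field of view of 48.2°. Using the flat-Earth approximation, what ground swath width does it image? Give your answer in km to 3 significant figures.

Half-angle = 48.2°/2 = 24.1°.
Swath width ≈ 2h·tan(θ/2) = 2 × 701 × tan(24.1°) = 627.1 km.

627 km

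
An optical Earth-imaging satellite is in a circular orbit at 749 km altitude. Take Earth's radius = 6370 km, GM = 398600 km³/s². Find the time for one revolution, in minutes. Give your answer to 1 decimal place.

Semi-major axis a = 6370 + 749 = 7119 km. Period T = 2π√(a³/μ) = 2π√(7119³/398600) = 5977.8 s = 99.63 min.

99.6 min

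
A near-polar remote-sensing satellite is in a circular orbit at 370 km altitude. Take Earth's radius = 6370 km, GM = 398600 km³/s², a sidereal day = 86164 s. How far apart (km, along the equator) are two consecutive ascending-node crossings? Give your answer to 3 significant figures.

Semi-major axis a = 6370 + 370 = 6740 km. Period T = 2π√(a³/μ) = 2π√(6740³/398600) = 5506.8 s = 91.78 min.
During one orbit Earth rotates (5506.8 / 86164) × 360° = 23.01°.
At the equator that is 23.01° × (2π·6370/360) km/° = 23.01 × 111.2 = 2558 km.

2560 km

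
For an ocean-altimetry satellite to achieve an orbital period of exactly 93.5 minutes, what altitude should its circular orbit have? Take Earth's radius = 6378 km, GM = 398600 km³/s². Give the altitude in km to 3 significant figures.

446 km

T = 93.5 min = 5610.0 s.
From T = 2π√(a³/μ): a = (μ T²/4π²)^(1/3) = (398600 × 5610.0² / 4π²)^(1/3) = 6824 km.
Altitude h = a − R = 6824 − 6378 = 446 km.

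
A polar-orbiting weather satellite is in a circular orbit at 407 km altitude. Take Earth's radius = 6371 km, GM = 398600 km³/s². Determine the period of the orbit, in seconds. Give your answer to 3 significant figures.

5550 seconds

Semi-major axis a = 6371 + 407 = 6778 km. Period T = 2π√(a³/μ) = 2π√(6778³/398600) = 5553.5 s = 92.56 min.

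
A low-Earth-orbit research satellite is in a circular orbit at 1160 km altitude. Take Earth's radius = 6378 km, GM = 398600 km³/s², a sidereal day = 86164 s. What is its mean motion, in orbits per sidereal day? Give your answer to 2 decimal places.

Semi-major axis a = 6378 + 1160 = 7538 km. Period T = 2π√(a³/μ) = 2π√(7538³/398600) = 6513.2 s = 108.55 min.
Orbits per sidereal day = 86164 / 6513.2 = 13.229.

13.23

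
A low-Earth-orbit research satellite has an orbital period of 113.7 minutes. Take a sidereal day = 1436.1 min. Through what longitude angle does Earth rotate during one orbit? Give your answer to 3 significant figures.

28.5°

T = 113.7 min = 6822.0 s.
During one orbit Earth rotates (6822.0 / 86166) × 360° = 28.50°.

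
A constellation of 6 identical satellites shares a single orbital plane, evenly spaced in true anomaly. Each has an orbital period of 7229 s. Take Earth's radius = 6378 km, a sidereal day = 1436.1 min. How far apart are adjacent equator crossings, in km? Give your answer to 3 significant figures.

Single-satellite node shift = (7229.0/86166) × 360° = 30.20°.
With 6 satellites evenly phased, successive equator crossings are 30.20/6 = 5.034° apart.
That is 5.034 × 111.3 = 560 km at the equator.

560 km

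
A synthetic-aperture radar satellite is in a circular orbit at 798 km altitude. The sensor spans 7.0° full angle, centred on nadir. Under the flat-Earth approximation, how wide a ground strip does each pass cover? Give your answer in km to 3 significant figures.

Half-angle = 7.0°/2 = 3.5°.
Swath width ≈ 2h·tan(θ/2) = 2 × 798 × tan(3.5°) = 97.6 km.

97.6 km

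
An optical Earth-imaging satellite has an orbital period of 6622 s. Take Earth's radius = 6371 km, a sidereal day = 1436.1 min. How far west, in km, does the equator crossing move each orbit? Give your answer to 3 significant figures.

3080 km

During one orbit Earth rotates (6622.0 / 86166) × 360° = 27.67°.
At the equator that is 27.67° × (2π·6371/360) km/° = 27.67 × 111.2 = 3076 km.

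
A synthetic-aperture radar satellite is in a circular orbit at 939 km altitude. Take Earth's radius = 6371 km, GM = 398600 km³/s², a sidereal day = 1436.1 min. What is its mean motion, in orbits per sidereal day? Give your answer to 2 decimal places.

13.85

Semi-major axis a = 6371 + 939 = 7310 km. Period T = 2π√(a³/μ) = 2π√(7310³/398600) = 6220.0 s = 103.67 min.
Orbits per sidereal day = 86166 / 6220.0 = 13.853.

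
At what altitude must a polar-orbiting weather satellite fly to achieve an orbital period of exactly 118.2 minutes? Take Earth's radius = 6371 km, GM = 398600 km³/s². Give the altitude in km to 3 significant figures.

1610 km

T = 118.2 min = 7092.0 s.
From T = 2π√(a³/μ): a = (μ T²/4π²)^(1/3) = (398600 × 7092.0² / 4π²)^(1/3) = 7978 km.
Altitude h = a − R = 7978 − 6371 = 1607 km.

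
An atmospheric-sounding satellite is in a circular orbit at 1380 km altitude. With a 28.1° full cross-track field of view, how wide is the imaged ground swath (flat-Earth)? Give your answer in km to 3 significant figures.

691 km

Half-angle = 28.1°/2 = 14.05°.
Swath width ≈ 2h·tan(θ/2) = 2 × 1380 × tan(14.05°) = 690.7 km.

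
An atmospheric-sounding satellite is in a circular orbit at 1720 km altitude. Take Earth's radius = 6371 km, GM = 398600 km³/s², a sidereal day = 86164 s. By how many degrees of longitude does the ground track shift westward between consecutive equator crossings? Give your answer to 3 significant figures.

Semi-major axis a = 6371 + 1720 = 8091 km. Period T = 2π√(a³/μ) = 2π√(8091³/398600) = 7242.9 s = 120.72 min.
During one orbit Earth rotates (7242.9 / 86164) × 360° = 30.26°.

30.3°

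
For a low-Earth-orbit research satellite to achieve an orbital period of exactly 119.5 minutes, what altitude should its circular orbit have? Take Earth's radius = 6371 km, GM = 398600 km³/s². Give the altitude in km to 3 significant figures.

1670 km

T = 119.5 min = 7170.0 s.
From T = 2π√(a³/μ): a = (μ T²/4π²)^(1/3) = (398600 × 7170.0² / 4π²)^(1/3) = 8037 km.
Altitude h = a − R = 8037 − 6371 = 1666 km.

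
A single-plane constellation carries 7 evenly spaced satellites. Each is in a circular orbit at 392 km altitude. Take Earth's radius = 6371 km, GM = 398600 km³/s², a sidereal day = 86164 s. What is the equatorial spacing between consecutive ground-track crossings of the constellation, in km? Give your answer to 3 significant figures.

Semi-major axis a = 6371 + 392 = 6763 km. Period T = 2π√(a³/μ) = 2π√(6763³/398600) = 5535.0 s = 92.25 min.
Single-satellite node shift = (5535.0/86164) × 360° = 23.13°.
With 7 satellites evenly phased, successive equator crossings are 23.13/7 = 3.304° apart.
That is 3.304 × 111.2 = 367 km at the equator.

367 km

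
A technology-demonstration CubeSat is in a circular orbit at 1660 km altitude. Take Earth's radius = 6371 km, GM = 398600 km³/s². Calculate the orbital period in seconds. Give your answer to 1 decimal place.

7162.5 seconds

Semi-major axis a = 6371 + 1660 = 8031 km. Period T = 2π√(a³/μ) = 2π√(8031³/398600) = 7162.5 s = 119.38 min.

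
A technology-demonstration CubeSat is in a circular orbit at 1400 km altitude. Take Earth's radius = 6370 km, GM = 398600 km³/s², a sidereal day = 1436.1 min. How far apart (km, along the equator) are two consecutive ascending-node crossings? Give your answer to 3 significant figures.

Semi-major axis a = 6370 + 1400 = 7770 km. Period T = 2π√(a³/μ) = 2π√(7770³/398600) = 6816.2 s = 113.60 min.
During one orbit Earth rotates (6816.2 / 86166) × 360° = 28.48°.
At the equator that is 28.48° × (2π·6370/360) km/° = 28.48 × 111.2 = 3166 km.

3170 km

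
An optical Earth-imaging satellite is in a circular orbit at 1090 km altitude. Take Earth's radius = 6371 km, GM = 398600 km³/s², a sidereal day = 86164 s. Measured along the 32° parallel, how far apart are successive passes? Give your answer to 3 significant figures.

2530 km

Semi-major axis a = 6371 + 1090 = 7461 km. Period T = 2π√(a³/μ) = 2π√(7461³/398600) = 6413.7 s = 106.89 min.
Node shift per orbit = (6413.7/86164) × 360° = 26.80°.
Equatorial spacing = 26.80 × 111.2 km/° = 2980 km.
At 32° latitude, spacing = 2980 × cos(32°) = 2527 km.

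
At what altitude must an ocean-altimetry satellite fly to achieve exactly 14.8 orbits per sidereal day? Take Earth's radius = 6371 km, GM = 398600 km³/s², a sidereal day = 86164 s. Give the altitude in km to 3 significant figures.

624 km

Required period T = 86164 / 14.8 = 5821.9 s.
From T = 2π√(a³/μ): a = (μ T²/4π²)^(1/3) = (398600 × 5821.9² / 4π²)^(1/3) = 6995 km.
Altitude h = a − R = 6995 − 6371 = 624 km.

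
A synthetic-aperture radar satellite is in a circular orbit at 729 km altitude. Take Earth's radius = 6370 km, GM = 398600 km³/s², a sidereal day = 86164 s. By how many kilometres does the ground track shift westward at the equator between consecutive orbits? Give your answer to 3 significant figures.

2770 km

Semi-major axis a = 6370 + 729 = 7099 km. Period T = 2π√(a³/μ) = 2π√(7099³/398600) = 5952.6 s = 99.21 min.
During one orbit Earth rotates (5952.6 / 86164) × 360° = 24.87°.
At the equator that is 24.87° × (2π·6370/360) km/° = 24.87 × 111.2 = 2765 km.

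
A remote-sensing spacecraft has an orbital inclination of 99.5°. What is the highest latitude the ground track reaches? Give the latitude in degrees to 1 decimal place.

Retrograde orbit: the ground track reaches ±(180° − i) = ±(180 − 99.5) = ±80.5°.

80.5°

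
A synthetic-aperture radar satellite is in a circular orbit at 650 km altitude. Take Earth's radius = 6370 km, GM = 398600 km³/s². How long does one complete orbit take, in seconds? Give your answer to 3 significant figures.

5850 seconds

Semi-major axis a = 6370 + 650 = 7020 km. Period T = 2π√(a³/μ) = 2π√(7020³/398600) = 5853.5 s = 97.56 min.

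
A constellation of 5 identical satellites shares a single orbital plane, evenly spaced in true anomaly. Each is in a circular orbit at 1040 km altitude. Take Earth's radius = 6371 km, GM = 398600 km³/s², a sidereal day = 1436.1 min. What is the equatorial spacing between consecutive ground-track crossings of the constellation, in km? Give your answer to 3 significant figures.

Semi-major axis a = 6371 + 1040 = 7411 km. Period T = 2π√(a³/μ) = 2π√(7411³/398600) = 6349.3 s = 105.82 min.
Single-satellite node shift = (6349.3/86166) × 360° = 26.53°.
With 5 satellites evenly phased, successive equator crossings are 26.53/5 = 5.305° apart.
That is 5.305 × 111.2 = 590 km at the equator.

590 km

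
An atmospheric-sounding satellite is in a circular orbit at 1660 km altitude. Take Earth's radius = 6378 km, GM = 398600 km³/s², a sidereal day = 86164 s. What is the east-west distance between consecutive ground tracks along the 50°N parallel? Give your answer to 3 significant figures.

Semi-major axis a = 6378 + 1660 = 8038 km. Period T = 2π√(a³/μ) = 2π√(8038³/398600) = 7171.9 s = 119.53 min.
Node shift per orbit = (7171.9/86164) × 360° = 29.96°.
Equatorial spacing = 29.96 × 111.3 km/° = 3336 km.
At 50° latitude, spacing = 3336 × cos(50°) = 2144 km.

2140 km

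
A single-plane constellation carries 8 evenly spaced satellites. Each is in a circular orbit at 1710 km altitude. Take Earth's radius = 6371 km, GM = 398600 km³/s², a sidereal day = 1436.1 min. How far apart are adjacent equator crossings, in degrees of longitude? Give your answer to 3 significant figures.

Semi-major axis a = 6371 + 1710 = 8081 km. Period T = 2π√(a³/μ) = 2π√(8081³/398600) = 7229.5 s = 120.49 min.
Single-satellite node shift = (7229.5/86166) × 360° = 30.20°.
With 8 satellites evenly phased, successive equator crossings are 30.20/8 = 3.776° apart.

3.78°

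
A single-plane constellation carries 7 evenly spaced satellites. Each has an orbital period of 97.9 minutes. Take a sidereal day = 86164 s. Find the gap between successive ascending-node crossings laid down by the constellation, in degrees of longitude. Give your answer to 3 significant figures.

3.51°

T = 97.9 min = 5874.0 s.
Single-satellite node shift = (5874.0/86164) × 360° = 24.54°.
With 7 satellites evenly phased, successive equator crossings are 24.54/7 = 3.506° apart.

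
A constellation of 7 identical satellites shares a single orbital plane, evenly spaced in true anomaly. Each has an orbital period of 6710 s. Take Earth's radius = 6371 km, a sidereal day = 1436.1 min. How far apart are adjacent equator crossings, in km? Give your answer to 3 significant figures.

Single-satellite node shift = (6710.0/86166) × 360° = 28.03°.
With 7 satellites evenly phased, successive equator crossings are 28.03/7 = 4.005° apart.
That is 4.005 × 111.2 = 445 km at the equator.

445 km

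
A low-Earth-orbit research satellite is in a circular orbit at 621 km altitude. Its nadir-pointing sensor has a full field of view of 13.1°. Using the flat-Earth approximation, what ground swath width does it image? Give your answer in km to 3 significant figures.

143 km

Half-angle = 13.1°/2 = 6.55°.
Swath width ≈ 2h·tan(θ/2) = 2 × 621 × tan(6.55°) = 142.6 km.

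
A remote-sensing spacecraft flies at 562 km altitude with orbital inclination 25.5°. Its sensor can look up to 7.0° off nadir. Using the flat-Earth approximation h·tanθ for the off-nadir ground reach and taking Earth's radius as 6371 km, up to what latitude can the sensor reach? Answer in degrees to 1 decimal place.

For a prograde orbit the ground track reaches latitude ±i = ±25.5°.
Sensor half-swath on the ground ≈ 562·tan(7.0°) = 69 km = 0.62° of latitude.
Maximum observable latitude ≈ 25.5 + 0.62 = 26.1°.

26.1°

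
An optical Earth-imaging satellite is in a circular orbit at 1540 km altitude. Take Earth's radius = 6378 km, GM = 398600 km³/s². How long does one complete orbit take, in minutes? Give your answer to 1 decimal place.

Semi-major axis a = 6378 + 1540 = 7918 km. Period T = 2π√(a³/μ) = 2π√(7918³/398600) = 7011.9 s = 116.86 min.

116.9 min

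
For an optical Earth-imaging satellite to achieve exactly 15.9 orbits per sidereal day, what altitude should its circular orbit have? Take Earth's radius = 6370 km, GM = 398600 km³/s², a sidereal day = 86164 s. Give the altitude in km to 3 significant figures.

Required period T = 86164 / 15.9 = 5419.1 s.
From T = 2π√(a³/μ): a = (μ T²/4π²)^(1/3) = (398600 × 5419.1² / 4π²)^(1/3) = 6668 km.
Altitude h = a − R = 6668 − 6370 = 298 km.

298 km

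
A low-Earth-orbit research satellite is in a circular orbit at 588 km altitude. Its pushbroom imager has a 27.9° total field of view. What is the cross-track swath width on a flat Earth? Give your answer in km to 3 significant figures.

Half-angle = 27.9°/2 = 13.95°.
Swath width ≈ 2h·tan(θ/2) = 2 × 588 × tan(13.95°) = 292.1 km.

292 km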